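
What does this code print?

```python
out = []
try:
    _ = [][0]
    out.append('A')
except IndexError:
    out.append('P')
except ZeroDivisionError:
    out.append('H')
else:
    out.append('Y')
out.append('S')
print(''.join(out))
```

Execution trace: 'P' (except IndexError) → 'S' (after the try/except). Output: PS

Answer: PS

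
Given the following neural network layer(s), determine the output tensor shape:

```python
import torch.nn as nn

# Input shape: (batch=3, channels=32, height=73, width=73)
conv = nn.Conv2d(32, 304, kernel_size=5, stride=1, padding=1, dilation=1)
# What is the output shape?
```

Input: (3, 32, 73, 73) -> Output: (3, 304, 71, 71)

Answer: (3, 304, 71, 71)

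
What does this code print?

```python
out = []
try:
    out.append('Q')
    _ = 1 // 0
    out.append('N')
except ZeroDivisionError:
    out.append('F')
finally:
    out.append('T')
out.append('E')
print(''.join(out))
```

Execution trace: 'Q' (try body) → 'F' (except ZeroDivisionError) → 'T' (finally) → 'E' (after the try/except). Output: QFTE

Answer: QFTE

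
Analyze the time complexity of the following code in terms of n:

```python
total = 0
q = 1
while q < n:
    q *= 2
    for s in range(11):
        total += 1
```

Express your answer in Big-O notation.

Each loop level contributes: log n × 1. Multiplying the contributions gives O(log n).

Answer: O(log n)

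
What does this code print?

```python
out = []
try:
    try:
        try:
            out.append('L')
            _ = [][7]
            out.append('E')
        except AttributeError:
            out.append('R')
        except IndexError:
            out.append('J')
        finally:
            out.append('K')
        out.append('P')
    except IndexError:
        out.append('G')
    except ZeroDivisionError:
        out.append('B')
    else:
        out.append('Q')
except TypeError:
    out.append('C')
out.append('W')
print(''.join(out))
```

Execution trace: 'L' (inner try body) → 'J' (inner except IndexError) → 'K' (inner finally) → 'P' (try body, no exception) → 'Q' (else) → 'W' (after the try/except). Output: LJKPQW

Answer: LJKPQW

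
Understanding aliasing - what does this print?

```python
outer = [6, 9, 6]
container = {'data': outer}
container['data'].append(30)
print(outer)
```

Key concept: dict holds reference to list.
Step by step:
`outer = [6, 9, 6]` → outer = [6, 9, 6]
`container = {'data': outer}` → container = {'data': [6, 9, 6]}
`container['data'].append(30)` → outer = [6, 9, 6, 30]; container = {'data': [6, 9, 6, 30]}
`print(outer)` → prints [6, 9, 6, 30]

Answer: [6, 9, 6, 30]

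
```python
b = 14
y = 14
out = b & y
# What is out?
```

Trace:
`b = 14` → b = 14
`y = 14` → y = 14
`out = b & y` → out = 14
So out = 14

Answer: 14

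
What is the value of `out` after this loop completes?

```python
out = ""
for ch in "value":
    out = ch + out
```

Reverse 'value'
`out` takes the values: "" → "v" → "av" → "lav" → "ulav" → "eulav"

Answer: "eulav"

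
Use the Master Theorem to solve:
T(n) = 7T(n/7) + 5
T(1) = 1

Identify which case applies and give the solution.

a=7, b=7, f(n)=5. log_7(7) = 1. Since c=0 < 1, Case 1 applies: T(n) = Θ(n^log_b(a)) = O(n).

Answer: O(n) - Case 1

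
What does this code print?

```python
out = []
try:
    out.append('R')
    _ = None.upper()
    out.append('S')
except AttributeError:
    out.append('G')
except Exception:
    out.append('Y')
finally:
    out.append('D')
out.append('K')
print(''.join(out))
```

Execution trace: 'R' (try body) → 'G' (except AttributeError) → 'D' (finally) → 'K' (after the try/except). Output: RGDK

Answer: RGDK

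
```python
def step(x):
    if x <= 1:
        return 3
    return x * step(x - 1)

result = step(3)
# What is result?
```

step(3) = 3 * 2 * 3 = 18

Answer: 18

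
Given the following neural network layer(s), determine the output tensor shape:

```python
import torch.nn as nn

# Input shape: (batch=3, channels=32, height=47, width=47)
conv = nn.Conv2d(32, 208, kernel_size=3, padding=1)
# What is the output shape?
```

Input: (3, 32, 47, 47) -> Output: (3, 208, 47, 47)

Answer: (3, 208, 47, 47)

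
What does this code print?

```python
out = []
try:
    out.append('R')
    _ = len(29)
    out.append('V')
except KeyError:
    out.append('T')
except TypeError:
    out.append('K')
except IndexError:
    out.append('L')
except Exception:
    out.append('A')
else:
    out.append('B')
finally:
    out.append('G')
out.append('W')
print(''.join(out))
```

Execution trace: 'R' (try body) → 'K' (except TypeError) → 'G' (finally) → 'W' (after the try/except). Output: RKGW

Answer: RKGW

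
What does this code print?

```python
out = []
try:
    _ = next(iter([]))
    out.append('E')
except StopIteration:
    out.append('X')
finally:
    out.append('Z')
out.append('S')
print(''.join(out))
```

Execution trace: 'X' (except StopIteration) → 'Z' (finally) → 'S' (after the try/except). Output: XZS

Answer: XZS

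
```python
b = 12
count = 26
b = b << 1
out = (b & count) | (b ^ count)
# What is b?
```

Trace:
`b = 12` → b = 12
`count = 26` → count = 26
`b = b << 1` → b = 24
`out = (b & count) | (b ^ count)` → out = 26
So b = 24

Answer: 24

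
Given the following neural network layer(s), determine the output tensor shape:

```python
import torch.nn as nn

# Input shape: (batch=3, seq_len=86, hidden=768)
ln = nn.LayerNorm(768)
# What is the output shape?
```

Input: (3, 86, 768) -> Output: (3, 86, 768)

Answer: (3, 86, 768)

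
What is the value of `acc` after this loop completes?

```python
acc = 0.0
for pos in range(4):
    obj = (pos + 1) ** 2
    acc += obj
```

Sum of squared losses 1² + 2² + ... + 4²
`acc` takes the values: 0.0 → 1.0 → 5.0 → 14.0 → 30.0

Answer: 30.0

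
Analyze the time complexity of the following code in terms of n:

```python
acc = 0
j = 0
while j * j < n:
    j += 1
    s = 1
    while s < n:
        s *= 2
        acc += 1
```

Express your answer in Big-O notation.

Each loop level contributes: √n × log n. Multiplying the contributions gives O(√n log n).

Answer: O(√n log n)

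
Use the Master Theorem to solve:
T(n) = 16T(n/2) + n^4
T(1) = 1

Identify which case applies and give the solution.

a=16, b=2, f(n)=n^4. log_2(16) = 4. Since c=4 = 4, Case 2 applies: T(n) = Θ(n^log_b(a) · log n) = O(n^4 log n).

Answer: O(n^4 log n) - Case 2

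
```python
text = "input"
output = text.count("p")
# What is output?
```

Trace:
`text = "input"` → text = 'input'
`output = text.count("p")` → output = 1
So output = 1

Answer: 1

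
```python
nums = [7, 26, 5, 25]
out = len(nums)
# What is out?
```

Trace:
`nums = [7, 26, 5, 25]` → nums = [7, 26, 5, 25]
`out = len(nums)` → out = 4
So out = 4

Answer: 4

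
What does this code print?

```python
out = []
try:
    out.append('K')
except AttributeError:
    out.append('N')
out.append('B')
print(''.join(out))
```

Execution trace: 'K' (try body, no exception) → 'B' (after the try/except). Output: KB

Answer: KB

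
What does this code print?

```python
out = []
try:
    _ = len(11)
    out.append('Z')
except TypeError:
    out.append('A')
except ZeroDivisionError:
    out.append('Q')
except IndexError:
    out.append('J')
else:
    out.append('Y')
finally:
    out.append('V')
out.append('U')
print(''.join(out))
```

Execution trace: 'A' (except TypeError) → 'V' (finally) → 'U' (after the try/except). Output: AVU

Answer: AVU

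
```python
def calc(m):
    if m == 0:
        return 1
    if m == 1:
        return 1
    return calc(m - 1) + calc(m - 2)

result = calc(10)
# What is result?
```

Build up from base cases: calc(0)=1, calc(1)=1, calc(2)=2, calc(3)=3, calc(4)=5, calc(5)=8, calc(6)=13, ..., calc(10)=89

Answer: 89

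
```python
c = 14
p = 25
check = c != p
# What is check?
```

Trace:
`c = 14` → c = 14
`p = 25` → p = 25
`check = c != p` → check = True
So check = True

Answer: True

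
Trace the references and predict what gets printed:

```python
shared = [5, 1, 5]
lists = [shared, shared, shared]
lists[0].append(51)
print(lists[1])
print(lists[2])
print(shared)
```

Key concept: list of same reference.
Step by step:
`shared = [5, 1, 5]` → shared = [5, 1, 5]
`lists = [shared, shared, shared]` → lists = [[5, 1, 5], [5, 1, 5], [5, 1, 5]]
`lists[0].append(51)` → shared = [5, 1, 5, 51]; lists = [[5, 1, 5, 51], [5, 1, 5, 51], [5, 1, 5, 51]]
`print(lists[1])` → prints [5, 1, 5, 51]
`print(lists[2])` → prints [5, 1, 5, 51]
`print(shared)` → prints [5, 1, 5, 51]

Answer:
[5, 1, 5, 51]
[5, 1, 5, 51]
[5, 1, 5, 51]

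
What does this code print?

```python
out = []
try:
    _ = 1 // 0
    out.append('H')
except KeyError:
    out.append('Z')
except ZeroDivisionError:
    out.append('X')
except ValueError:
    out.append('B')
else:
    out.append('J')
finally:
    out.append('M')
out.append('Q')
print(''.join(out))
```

Execution trace: 'X' (except ZeroDivisionError) → 'M' (finally) → 'Q' (after the try/except). Output: XMQ

Answer: XMQ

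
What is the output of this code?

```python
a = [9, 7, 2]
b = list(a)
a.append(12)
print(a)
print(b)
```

Key concept: list() constructor creates copy.
Step by step:
`a = [9, 7, 2]` → a = [9, 7, 2]
`b = list(a)` → b = [9, 7, 2]
`a.append(12)` → a = [9, 7, 2, 12]
`print(a)` → prints [9, 7, 2, 12]
`print(b)` → prints [9, 7, 2]

Answer:
[9, 7, 2, 12]
[9, 7, 2]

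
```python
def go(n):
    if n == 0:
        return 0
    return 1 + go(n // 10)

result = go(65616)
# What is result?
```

Count of digits of 65616: 5

Answer: 5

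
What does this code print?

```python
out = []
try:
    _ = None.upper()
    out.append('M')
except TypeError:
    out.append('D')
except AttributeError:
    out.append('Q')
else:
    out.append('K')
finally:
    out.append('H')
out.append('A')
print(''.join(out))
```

Execution trace: 'Q' (except AttributeError) → 'H' (finally) → 'A' (after the try/except). Output: QHA

Answer: QHA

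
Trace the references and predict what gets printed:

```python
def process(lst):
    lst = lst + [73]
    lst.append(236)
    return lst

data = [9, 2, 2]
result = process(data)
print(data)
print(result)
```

Key concept: rebinding parameter vs mutation.
Step by step:
`data = [9, 2, 2]` → data = [9, 2, 2]
`result = process(data)` → result = [9, 2, 2, 73, 236]
`print(data)` → prints [9, 2, 2]
`print(result)` → prints [9, 2, 2, 73, 236]

Answer:
[9, 2, 2]
[9, 2, 2, 73, 236]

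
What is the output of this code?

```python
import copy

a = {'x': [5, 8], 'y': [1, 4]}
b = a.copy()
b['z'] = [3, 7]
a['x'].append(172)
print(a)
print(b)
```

Key concept: shallow copy of dict with mutable values.
Step by step:
`a = {'x': [5, 8], 'y': [1, 4]}` → a = {'x': [5, 8], 'y': [1, 4]}
`b = a.copy()` → b = {'x': [5, 8], 'y': [1, 4]}
`b['z'] = [3, 7]` → b = {'x': [5, 8], 'y': [1, 4], 'z': [3, 7]}
`a['x'].append(172)` → a = {'x': [5, 8, 172], 'y': [1, 4]}; b = {'x': [5, 8, 172], 'y': [1, 4], 'z': [3, 7]}
`print(a)` → prints {'x': [5, 8, 172], 'y': [1, 4]}
`print(b)` → prints {'x': [5, 8, 172], 'y': [1, 4], 'z': [3, 7]}

Answer:
{'x': [5, 8, 172], 'y': [1, 4]}
{'x': [5, 8, 172], 'y': [1, 4], 'z': [3, 7]}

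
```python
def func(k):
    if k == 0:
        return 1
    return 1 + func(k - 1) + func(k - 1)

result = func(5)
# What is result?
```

func(k) = 1 + 2·func(k-1), func(0)=1. Closed form: (1+1)·2^5 - 1 = 63.

Answer: 63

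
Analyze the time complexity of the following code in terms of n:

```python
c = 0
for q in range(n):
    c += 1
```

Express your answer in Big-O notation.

Each loop level contributes: n. Multiplying the contributions gives O(n).

Answer: O(n)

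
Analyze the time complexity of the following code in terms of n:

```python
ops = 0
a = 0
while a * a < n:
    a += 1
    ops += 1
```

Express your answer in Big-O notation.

Each loop level contributes: √n. Multiplying the contributions gives O(√n).

Answer: O(√n)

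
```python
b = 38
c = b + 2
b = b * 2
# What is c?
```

Trace:
`b = 38` → b = 38
`c = b + 2` → c = 40
`b = b * 2` → b = 76
So c = 40

Answer: 40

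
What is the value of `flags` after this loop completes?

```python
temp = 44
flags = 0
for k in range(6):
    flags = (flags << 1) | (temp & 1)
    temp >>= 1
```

Reverse lowest 6 bits of 44
`flags` takes the values: 0 → 1 → 3 → 6 → 13

Answer: 13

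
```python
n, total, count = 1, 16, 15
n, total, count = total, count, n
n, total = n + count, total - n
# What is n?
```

Trace:
`n, total, count = 1, 16, 15` → n = 1; total = 16; count = 15
`n, total, count = total, count, n` → n = 16; total = 15; count = 1
`n, total = n + count, total - n` → n = 17; total = -1
So n = 17

Answer: 17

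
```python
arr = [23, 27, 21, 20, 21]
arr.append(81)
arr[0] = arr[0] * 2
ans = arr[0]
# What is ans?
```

Trace:
`arr = [23, 27, 21, 20, 21]` → arr = [23, 27, 21, 20, 21]
`arr.append(81)` → arr = [23, 27, 21, 20, 21, 81]
`arr[0] = arr[0] * 2` → arr = [46, 27, 21, 20, 21, 81]
`ans = arr[0]` → ans = 46
So ans = 46

Answer: 46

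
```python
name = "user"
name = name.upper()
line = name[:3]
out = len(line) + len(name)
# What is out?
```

Trace:
`name = "user"` → name = 'user'
`name = name.upper()` → name = 'USER'
`line = name[:3]` → line = 'USE'
`out = len(line) + len(name)` → out = 7
So out = 7

Answer: 7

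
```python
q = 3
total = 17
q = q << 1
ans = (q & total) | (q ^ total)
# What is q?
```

Trace:
`q = 3` → q = 3
`total = 17` → total = 17
`q = q << 1` → q = 6
`ans = (q & total) | (q ^ total)` → ans = 23
So q = 6

Answer: 6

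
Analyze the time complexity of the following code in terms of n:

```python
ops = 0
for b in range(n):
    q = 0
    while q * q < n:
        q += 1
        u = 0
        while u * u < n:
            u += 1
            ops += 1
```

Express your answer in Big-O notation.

Each loop level contributes: n × √n × √n. Multiplying the contributions gives O(n^2).

Answer: O(n^2)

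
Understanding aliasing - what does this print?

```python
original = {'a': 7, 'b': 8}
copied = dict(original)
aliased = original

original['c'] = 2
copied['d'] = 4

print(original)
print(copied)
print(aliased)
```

Key concept: dict() creates copy, assignment creates alias.
Step by step:
`original = {'a': 7, 'b': 8}` → original = {'a': 7, 'b': 8}
`copied = dict(original)` → copied = {'a': 7, 'b': 8}
`aliased = original` → aliased = {'a': 7, 'b': 8} (same object as original)
`original['c'] = 2` → original = {'a': 7, 'b': 8, 'c': 2} (same object as aliased); aliased = {'a': 7, 'b': 8, 'c': 2} (same object as original)
`copied['d'] = 4` → copied = {'a': 7, 'b': 8, 'd': 4}
`print(original)` → prints {'a': 7, 'b': 8, 'c': 2}
`print(copied)` → prints {'a': 7, 'b': 8, 'd': 4}
`print(aliased)` → prints {'a': 7, 'b': 8, 'c': 2}

Answer:
{'a': 7, 'b': 8, 'c': 2}
{'a': 7, 'b': 8, 'd': 4}
{'a': 7, 'b': 8, 'c': 2}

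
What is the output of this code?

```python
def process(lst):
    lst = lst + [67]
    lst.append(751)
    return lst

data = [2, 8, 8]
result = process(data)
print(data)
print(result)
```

Key concept: rebinding parameter vs mutation.
Step by step:
`data = [2, 8, 8]` → data = [2, 8, 8]
`result = process(data)` → result = [2, 8, 8, 67, 751]
`print(data)` → prints [2, 8, 8]
`print(result)` → prints [2, 8, 8, 67, 751]

Answer:
[2, 8, 8]
[2, 8, 8, 67, 751]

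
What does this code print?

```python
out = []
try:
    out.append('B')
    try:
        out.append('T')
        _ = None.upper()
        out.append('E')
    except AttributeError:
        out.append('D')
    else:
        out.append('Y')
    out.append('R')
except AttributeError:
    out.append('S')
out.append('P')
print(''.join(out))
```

Execution trace: 'B' (try body) → 'T' (inner try body) → 'D' (inner except AttributeError) → 'R' (try body, no exception) → 'P' (after the try/except). Output: BTDRP

Answer: BTDRP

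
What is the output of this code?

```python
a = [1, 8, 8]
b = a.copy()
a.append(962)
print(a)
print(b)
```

Key concept: list.copy() creates independent copy.
Step by step:
`a = [1, 8, 8]` → a = [1, 8, 8]
`b = a.copy()` → b = [1, 8, 8]
`a.append(962)` → a = [1, 8, 8, 962]
`print(a)` → prints [1, 8, 8, 962]
`print(b)` → prints [1, 8, 8]

Answer:
[1, 8, 8, 962]
[1, 8, 8]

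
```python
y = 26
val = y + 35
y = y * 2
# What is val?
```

Trace:
`y = 26` → y = 26
`val = y + 35` → val = 61
`y = y * 2` → y = 52
So val = 61

Answer: 61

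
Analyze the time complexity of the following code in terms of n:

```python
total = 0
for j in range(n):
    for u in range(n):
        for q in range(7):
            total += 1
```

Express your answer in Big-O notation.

Each loop level contributes: n × n × 1. Multiplying the contributions gives O(n^2).

Answer: O(n^2)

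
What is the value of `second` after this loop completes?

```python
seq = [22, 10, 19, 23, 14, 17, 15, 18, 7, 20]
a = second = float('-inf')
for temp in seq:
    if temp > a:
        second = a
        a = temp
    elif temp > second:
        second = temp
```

Second largest (with repeats) in [22, 10, 19, 23, 14, 17, 15, 18, 7, 20]
`second` takes the values: -inf → 10 → 19 → 22

Answer: 22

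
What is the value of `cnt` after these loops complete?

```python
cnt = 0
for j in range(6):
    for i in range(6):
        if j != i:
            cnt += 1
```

6² - 6 (exclude diagonal)
`cnt` takes the values: 0 → 1 → 2 → 3 → 4 → 5 → 6 → 7 → 8 → 9 → 10 → 11 → 12 → 13 → 14 → 15 → 16 → 17 → 18 → 19 → 20 → 21 → 22 → 23 → 24 → 25 → 26 → 27 → 28 → 29 → 30

Answer: 30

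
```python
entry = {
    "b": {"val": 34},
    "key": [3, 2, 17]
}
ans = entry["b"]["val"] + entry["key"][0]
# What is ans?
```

Trace:
`entry = { ...` → entry = {'b': {'val': 34}, 'key': [3, 2, 17]}
`ans = entry["b"]["val"] + entry["key"][0]` → ans = 37
So ans = 37

Answer: 37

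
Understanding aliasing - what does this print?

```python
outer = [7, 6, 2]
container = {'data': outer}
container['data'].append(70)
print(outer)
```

Key concept: dict holds reference to list.
Step by step:
`outer = [7, 6, 2]` → outer = [7, 6, 2]
`container = {'data': outer}` → container = {'data': [7, 6, 2]}
`container['data'].append(70)` → outer = [7, 6, 2, 70]; container = {'data': [7, 6, 2, 70]}
`print(outer)` → prints [7, 6, 2, 70]

Answer: [7, 6, 2, 70]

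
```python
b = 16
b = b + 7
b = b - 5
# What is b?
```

Trace:
`b = 16` → b = 16
`b = b + 7` → b = 23
`b = b - 5` → b = 18
So b = 18

Answer: 18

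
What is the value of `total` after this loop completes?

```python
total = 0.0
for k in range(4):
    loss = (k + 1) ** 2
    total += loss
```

Sum of squared losses 1² + 2² + ... + 4²
`total` takes the values: 0.0 → 1.0 → 5.0 → 14.0 → 30.0

Answer: 30.0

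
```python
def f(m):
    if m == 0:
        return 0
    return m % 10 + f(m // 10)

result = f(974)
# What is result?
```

Sum of digits of 974: 4 + 7 + 9 = 20

Answer: 20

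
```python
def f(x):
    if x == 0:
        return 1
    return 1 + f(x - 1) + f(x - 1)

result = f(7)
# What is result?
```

f(x) = 1 + 2·f(x-1), f(0)=1. Closed form: (1+1)·2^7 - 1 = 255.

Answer: 255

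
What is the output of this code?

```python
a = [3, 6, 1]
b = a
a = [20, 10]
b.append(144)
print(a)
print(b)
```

Key concept: rebinding vs mutation: a is rebound to a new list, b still points at the original.
Step by step:
`a = [3, 6, 1]` → a = [3, 6, 1]
`b = a` → b = [3, 6, 1] (same object as a)
`a = [20, 10]` → a = [20, 10]
`b.append(144)` → b = [3, 6, 1, 144]
`print(a)` → prints [20, 10]
`print(b)` → prints [3, 6, 1, 144]

Answer:
[20, 10]
[3, 6, 1, 144]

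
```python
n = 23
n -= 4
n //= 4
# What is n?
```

Trace:
`n = 23` → n = 23
`n -= 4` → n = 19
`n //= 4` → n = 4
So n = 4

Answer: 4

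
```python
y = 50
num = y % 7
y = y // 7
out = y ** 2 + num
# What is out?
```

Trace:
`y = 50` → y = 50
`num = y % 7` → num = 1
`y = y // 7` → y = 7
`out = y ** 2 + num` → out = 50
So out = 50

Answer: 50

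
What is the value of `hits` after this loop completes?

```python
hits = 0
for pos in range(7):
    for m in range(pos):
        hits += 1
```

Triangle number: 0+1+2+...+6
`hits` takes the values: 0 → 1 → 2 → 3 → 4 → 5 → 6 → 7 → 8 → 9 → 10 → 11 → 12 → 13 → 14 → 15 → 16 → 17 → 18 → 19 → 20 → 21

Answer: 21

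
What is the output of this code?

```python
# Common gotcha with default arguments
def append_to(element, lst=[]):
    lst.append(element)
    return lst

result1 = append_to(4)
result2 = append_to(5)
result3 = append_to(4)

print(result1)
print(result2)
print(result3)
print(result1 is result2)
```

Key concept: mutable default argument gotcha.
Step by step:
`result1 = append_to(4)` → result1 = [4]
`result2 = append_to(5)` → result1 = [4, 5] (same object as result2); result2 = [4, 5] (same object as result1)
`result3 = append_to(4)` → result1 = [4, 5, 4] (same object as result2, result3); result2 = [4, 5, 4] (same object as result1, result3); result3 = [4, 5, 4] (same object as result1, result2)
`print(result1)` → prints [4, 5, 4]
`print(result2)` → prints [4, 5, 4]
`print(result3)` → prints [4, 5, 4]
`print(result1 is result2)` → prints True

Answer:
[4, 5, 4]
[4, 5, 4]
[4, 5, 4]
True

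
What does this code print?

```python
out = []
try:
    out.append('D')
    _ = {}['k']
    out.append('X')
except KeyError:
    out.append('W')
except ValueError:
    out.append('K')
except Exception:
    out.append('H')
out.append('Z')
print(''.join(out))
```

Execution trace: 'D' (try body) → 'W' (except KeyError) → 'Z' (after the try/except). Output: DWZ

Answer: DWZ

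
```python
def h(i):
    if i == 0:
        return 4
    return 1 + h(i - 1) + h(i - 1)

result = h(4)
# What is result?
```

h(i) = 1 + 2·h(i-1), h(0)=4. Closed form: (4+1)·2^4 - 1 = 79.

Answer: 79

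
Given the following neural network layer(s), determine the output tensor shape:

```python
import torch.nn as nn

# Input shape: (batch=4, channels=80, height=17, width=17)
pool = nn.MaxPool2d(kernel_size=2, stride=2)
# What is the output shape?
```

Input: (4, 80, 17, 17) -> Output: (4, 80, 8, 8)

Answer: (4, 80, 8, 8)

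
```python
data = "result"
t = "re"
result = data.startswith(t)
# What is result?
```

Trace:
`data = "result"` → data = 'result'
`t = "re"` → t = 're'
`result = data.startswith(t)` → result = True
So result = True

Answer: True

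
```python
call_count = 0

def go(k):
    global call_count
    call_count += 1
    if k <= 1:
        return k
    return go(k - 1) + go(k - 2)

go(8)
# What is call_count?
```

Calls(k) = 1 + Calls(k-1) + Calls(k-2); Calls(0)=Calls(1)=1. For k=8 this gives 67.

Answer: 67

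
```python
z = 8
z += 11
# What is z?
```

Trace:
`z = 8` → z = 8
`z += 11` → z = 19
So z = 19

Answer: 19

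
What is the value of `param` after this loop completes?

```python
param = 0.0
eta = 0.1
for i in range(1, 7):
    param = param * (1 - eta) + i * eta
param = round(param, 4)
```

Moving average with lr=0.1
`param` takes the values: 0.0 → 0.1 → 0.29 → 0.561 → 0.9049 → 1.31441 → 1.782969 → 1.783

Answer: 1.783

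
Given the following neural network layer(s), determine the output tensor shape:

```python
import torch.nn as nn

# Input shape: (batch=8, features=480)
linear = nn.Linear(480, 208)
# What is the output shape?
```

Input: (8, 480) -> Output: (8, 208)

Answer: (8, 208)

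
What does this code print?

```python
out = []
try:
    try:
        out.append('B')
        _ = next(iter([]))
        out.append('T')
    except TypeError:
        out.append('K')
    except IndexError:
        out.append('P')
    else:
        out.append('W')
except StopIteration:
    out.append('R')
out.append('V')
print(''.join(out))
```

Execution trace: 'B' (try body) → 'R' (outer except StopIteration) → 'V' (after the try/except). Output: BRV

Answer: BRV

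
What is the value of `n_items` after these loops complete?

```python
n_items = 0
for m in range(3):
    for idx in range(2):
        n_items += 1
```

3 * 2 = 6
`n_items` takes the values: 0 → 1 → 2 → 3 → 4 → 5 → 6

Answer: 6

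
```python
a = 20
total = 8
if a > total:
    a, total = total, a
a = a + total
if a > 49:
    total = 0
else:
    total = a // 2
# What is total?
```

Trace:
`a = 20` → a = 20
`total = 8` → total = 8
`if a > total: ...` → a > total is True → a = 8; total = 20
`a = a + total` → a = 28
`if a > 49: ...` → a > 49 is False, take else branch → total = 14
So total = 14

Answer: 14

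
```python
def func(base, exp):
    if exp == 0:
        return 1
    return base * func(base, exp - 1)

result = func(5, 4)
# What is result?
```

func(5, 4) = 5 * 5 * 5 * 5 = 625

Answer: 625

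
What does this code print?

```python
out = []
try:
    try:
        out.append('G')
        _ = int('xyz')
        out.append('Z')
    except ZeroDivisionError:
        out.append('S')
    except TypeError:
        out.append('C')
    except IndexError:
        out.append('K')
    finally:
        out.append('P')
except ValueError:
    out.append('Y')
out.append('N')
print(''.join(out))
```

Execution trace: 'G' (try body) → 'P' (finally) → 'Y' (outer except ValueError) → 'N' (after the try/except). Output: GPYN

Answer: GPYN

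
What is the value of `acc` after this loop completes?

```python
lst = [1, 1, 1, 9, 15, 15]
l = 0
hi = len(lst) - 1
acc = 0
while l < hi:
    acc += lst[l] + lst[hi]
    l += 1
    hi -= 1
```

Sum of pairs from ends
`acc` takes the values: 0 → 16 → 32 → 42

Answer: 42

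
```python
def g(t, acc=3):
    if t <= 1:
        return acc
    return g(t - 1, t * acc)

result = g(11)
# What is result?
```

Accumulator trace (n, acc): (11, 3) -> (10, 33) -> (9, 330) -> (8, 2970) -> (7, 23760) -> (6, 166320) -> (5, 997920) -> (4, 4989600) -> (3, 19958400) -> (2, 59875200) -> (1, 119750400) -> return 119750400

Answer: 119750400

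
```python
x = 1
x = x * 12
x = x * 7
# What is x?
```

Trace:
`x = 1` → x = 1
`x = x * 12` → x = 12
`x = x * 7` → x = 84
So x = 84

Answer: 84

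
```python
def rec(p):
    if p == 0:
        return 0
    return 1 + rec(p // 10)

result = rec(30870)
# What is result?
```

Count of digits of 30870: 5

Answer: 5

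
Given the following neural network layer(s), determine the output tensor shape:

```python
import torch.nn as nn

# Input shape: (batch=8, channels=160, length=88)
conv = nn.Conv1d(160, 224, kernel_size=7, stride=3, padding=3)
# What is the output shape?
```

Input: (8, 160, 88) -> Output: (8, 224, 30)

Answer: (8, 224, 30)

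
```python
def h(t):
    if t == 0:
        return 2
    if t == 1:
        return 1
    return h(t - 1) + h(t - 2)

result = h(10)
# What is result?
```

Build up from base cases: h(0)=2, h(1)=1, h(2)=3, h(3)=4, h(4)=7, h(5)=11, h(6)=18, ..., h(10)=123

Answer: 123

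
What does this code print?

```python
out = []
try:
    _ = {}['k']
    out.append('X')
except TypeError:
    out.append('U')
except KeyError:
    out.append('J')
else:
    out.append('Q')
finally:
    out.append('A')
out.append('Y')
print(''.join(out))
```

Execution trace: 'J' (except KeyError) → 'A' (finally) → 'Y' (after the try/except). Output: JAY

Answer: JAY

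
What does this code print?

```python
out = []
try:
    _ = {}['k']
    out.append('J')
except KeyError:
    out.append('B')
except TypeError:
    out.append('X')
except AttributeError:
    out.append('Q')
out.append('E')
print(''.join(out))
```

Execution trace: 'B' (except KeyError) → 'E' (after the try/except). Output: BE

Answer: BE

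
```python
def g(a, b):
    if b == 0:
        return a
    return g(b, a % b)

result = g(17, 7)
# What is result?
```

g(17, 7) -> g(7, 3) -> g(3, 1) -> g(1, 0) -> 1

Answer: 1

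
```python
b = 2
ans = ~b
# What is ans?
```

Trace:
`b = 2` → b = 2
`ans = ~b` → ans = -3
So ans = -3

Answer: -3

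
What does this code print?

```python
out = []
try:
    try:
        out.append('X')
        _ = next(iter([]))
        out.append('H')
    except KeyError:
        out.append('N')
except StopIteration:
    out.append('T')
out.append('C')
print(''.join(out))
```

Execution trace: 'X' (try body) → 'T' (outer except StopIteration) → 'C' (after the try/except). Output: XTC

Answer: XTC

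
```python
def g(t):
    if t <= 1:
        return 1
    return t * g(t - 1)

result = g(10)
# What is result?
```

g(10) = 10 * 9 * 8 * 7 * 6 * 5 * 4 * 3 * 2 * 1 = 3628800

Answer: 3628800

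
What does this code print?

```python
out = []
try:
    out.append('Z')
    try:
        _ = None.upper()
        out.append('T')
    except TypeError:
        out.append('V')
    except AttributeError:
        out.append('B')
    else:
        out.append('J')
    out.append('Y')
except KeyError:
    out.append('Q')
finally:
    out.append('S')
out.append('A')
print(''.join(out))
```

Execution trace: 'Z' (try body) → 'B' (inner except AttributeError) → 'Y' (try body, no exception) → 'S' (finally) → 'A' (after the try/except). Output: ZBYSA

Answer: ZBYSA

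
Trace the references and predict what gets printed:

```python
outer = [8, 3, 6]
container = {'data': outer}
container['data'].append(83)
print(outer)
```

Key concept: dict holds reference to list.
Step by step:
`outer = [8, 3, 6]` → outer = [8, 3, 6]
`container = {'data': outer}` → container = {'data': [8, 3, 6]}
`container['data'].append(83)` → outer = [8, 3, 6, 83]; container = {'data': [8, 3, 6, 83]}
`print(outer)` → prints [8, 3, 6, 83]

Answer: [8, 3, 6, 83]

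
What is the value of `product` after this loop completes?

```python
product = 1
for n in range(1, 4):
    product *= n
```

3! = 6
`product` takes the values: 1 → 2 → 6

Answer: 6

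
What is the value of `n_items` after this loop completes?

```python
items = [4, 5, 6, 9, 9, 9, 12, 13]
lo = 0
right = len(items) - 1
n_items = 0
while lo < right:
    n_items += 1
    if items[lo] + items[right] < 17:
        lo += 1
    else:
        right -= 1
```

Steps to find pair summing to 17
`n_items` takes the values: 0 → 1 → 2 → 3 → 4 → 5 → 6 → 7

Answer: 7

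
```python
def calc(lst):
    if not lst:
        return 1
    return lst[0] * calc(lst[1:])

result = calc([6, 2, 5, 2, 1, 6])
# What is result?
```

Product over [6, 2, 5, 2, 1, 6] = 6 * 2 * 5 * 2 * 1 * 6 = 720

Answer: 720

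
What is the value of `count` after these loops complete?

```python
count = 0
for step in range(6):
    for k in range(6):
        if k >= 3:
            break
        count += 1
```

Inner breaks at 3, outer runs 6 times
`count` takes the values: 0 → 1 → 2 → 3 → 4 → 5 → 6 → 7 → 8 → 9 → 10 → 11 → 12 → 13 → 14 → 15 → 16 → 17 → 18

Answer: 18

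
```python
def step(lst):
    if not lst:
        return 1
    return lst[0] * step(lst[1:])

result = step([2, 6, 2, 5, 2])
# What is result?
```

Product over [2, 6, 2, 5, 2] = 2 * 6 * 2 * 5 * 2 = 240

Answer: 240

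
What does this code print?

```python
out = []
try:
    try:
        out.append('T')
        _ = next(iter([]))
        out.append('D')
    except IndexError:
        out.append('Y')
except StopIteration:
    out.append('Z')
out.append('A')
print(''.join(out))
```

Execution trace: 'T' (try body) → 'Z' (outer except StopIteration) → 'A' (after the try/except). Output: TZA

Answer: TZA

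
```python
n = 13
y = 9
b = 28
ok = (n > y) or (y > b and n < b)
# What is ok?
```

Trace:
`n = 13` → n = 13
`y = 9` → y = 9
`b = 28` → b = 28
`ok = (n > y) or (y > b and n < b)` → ok = True
So ok = True

Answer: True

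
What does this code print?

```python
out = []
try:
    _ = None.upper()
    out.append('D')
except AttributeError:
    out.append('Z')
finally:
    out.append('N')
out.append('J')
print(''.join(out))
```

Execution trace: 'Z' (except AttributeError) → 'N' (finally) → 'J' (after the try/except). Output: ZNJ

Answer: ZNJ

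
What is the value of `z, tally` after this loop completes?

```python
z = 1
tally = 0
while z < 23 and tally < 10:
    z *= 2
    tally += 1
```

Double until >= 23 or 10 iterations
`z, tally` takes the values: (1, 0) → (2, 0) → (2, 1) → (4, 1) → (4, 2) → (8, 2) → (8, 3) → (16, 3) → (16, 4) → (32, 4) → (32, 5)

Answer: 32, 5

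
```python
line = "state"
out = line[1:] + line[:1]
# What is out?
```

Trace:
`line = "state"` → line = 'state'
`out = line[1:] + line[:1]` → out = 'tates'
So out = 'tates'

Answer: 'tates'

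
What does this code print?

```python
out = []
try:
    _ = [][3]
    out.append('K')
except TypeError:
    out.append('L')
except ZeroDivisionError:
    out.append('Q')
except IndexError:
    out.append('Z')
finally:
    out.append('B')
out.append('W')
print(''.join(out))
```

Execution trace: 'Z' (except IndexError) → 'B' (finally) → 'W' (after the try/except). Output: ZBW

Answer: ZBW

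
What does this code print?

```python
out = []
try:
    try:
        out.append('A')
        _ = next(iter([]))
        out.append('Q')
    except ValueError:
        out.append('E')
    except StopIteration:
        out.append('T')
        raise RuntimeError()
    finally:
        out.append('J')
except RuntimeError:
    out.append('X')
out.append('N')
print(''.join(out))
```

Execution trace: 'A' (try body) → 'T' (except StopIteration) → 'J' (finally) → 'X' (outer except RuntimeError) → 'N' (after the try/except). Output: ATJXN

Answer: ATJXN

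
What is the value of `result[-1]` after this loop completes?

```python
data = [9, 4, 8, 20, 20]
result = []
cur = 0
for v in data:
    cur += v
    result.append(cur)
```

Cumulative sum ends at 61
`result` takes the values: [] → [9] → [9, 13] → [9, 13, 21] → [9, 13, 21, 41] → [9, 13, 21, 41, 61]
So `result[-1]` = 61

Answer: 61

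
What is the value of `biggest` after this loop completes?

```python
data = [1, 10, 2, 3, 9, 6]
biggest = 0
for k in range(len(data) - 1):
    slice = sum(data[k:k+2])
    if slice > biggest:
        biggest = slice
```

Max sum of 2-element window in [1, 10, 2, 3, 9, 6]
`biggest` takes the values: 0 → 11 → 12 → 15

Answer: 15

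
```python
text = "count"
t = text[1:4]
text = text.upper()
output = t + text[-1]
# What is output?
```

Trace:
`text = "count"` → text = 'count'
`t = text[1:4]` → t = 'oun'
`text = text.upper()` → text = 'COUNT'
`output = t + text[-1]` → output = 'ounT'
So output = 'ounT'

Answer: 'ounT'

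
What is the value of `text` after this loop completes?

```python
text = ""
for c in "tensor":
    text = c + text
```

Reverse 'tensor'
`text` takes the values: "" → "t" → "et" → "net" → "snet" → "osnet" → "rosnet"

Answer: "rosnet"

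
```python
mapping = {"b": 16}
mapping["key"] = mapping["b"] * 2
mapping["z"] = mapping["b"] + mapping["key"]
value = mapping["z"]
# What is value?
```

Trace:
`mapping = {"b": 16}` → mapping = {'b': 16}
`mapping["key"] = mapping["b"] * 2` → mapping = {'b': 16, 'key': 32}
`mapping["z"] = mapping["b"] + mapping["key"]` → mapping = {'b': 16, 'key': 32, 'z': 48}
`value = mapping["z"]` → value = 48
So value = 48

Answer: 48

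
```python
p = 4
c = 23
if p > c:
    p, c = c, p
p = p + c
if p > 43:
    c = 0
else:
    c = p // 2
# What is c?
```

Trace:
`p = 4` → p = 4
`c = 23` → c = 23
`if p > c: ...` → p > c is False → no variable changes
`p = p + c` → p = 27
`if p > 43: ...` → p > 43 is False, take else branch → c = 13
So c = 13

Answer: 13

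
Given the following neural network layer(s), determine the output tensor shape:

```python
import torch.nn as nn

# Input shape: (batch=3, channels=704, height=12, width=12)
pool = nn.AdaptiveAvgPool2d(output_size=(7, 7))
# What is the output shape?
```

Input: (3, 704, 12, 12) -> Output: (3, 704, 7, 7)

Answer: (3, 704, 7, 7)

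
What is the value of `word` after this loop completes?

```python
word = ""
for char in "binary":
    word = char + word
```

Reverse 'binary'
`word` takes the values: "" → "b" → "ib" → "nib" → "anib" → "ranib" → "yranib"

Answer: "yranib"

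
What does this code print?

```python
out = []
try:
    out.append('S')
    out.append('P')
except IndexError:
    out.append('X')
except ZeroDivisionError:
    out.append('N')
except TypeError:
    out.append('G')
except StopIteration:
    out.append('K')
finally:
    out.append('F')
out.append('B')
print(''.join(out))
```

Execution trace: 'S' (try body) → 'P' (try body, no exception) → 'F' (finally) → 'B' (after the try/except). Output: SPFB

Answer: SPFB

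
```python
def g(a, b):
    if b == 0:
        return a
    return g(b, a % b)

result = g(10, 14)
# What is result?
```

g(10, 14) -> g(14, 10) -> g(10, 4) -> g(4, 2) -> g(2, 0) -> 2

Answer: 2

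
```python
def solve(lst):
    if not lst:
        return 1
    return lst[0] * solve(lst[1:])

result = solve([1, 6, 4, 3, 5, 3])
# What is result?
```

Product over [1, 6, 4, 3, 5, 3] = 1 * 6 * 4 * 3 * 5 * 3 = 1080

Answer: 1080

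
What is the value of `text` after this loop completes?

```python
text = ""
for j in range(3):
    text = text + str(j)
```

Concatenate digits 0 to 2
`text` takes the values: "" → "0" → "01" → "012"

Answer: "012"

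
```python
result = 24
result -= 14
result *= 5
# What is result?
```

Trace:
`result = 24` → result = 24
`result -= 14` → result = 10
`result *= 5` → result = 50
So result = 50

Answer: 50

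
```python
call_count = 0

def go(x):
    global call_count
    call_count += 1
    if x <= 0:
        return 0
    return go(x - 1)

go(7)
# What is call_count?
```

Linear recursion stepping by 1: 8 calls from x=7 down to ≤0.

Answer: 8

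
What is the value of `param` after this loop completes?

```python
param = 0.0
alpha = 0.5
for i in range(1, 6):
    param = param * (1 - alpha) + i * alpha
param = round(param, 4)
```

Moving average with lr=0.5
`param` takes the values: 0.0 → 0.5 → 1.25 → 2.125 → 3.0625 → 4.03125 → 4.0312

Answer: 4.0312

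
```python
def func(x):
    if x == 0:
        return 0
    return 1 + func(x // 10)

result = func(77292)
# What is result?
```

Count of digits of 77292: 5

Answer: 5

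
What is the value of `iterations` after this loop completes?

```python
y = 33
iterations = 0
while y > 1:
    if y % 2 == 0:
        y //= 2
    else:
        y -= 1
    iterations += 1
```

Steps to reduce 33 to 1
`iterations` takes the values: 0 → 1 → 2 → 3 → 4 → 5 → 6

Answer: 6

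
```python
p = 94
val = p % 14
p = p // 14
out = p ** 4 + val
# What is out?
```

Trace:
`p = 94` → p = 94
`val = p % 14` → val = 10
`p = p // 14` → p = 6
`out = p ** 4 + val` → out = 1306
So out = 1306

Answer: 1306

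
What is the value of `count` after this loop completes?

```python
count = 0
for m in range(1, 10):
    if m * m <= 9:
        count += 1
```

Count numbers where m² ≤ 9
`count` takes the values: 0 → 1 → 2 → 3

Answer: 3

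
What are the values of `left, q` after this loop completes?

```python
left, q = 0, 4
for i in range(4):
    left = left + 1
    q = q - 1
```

left goes 0→4, q goes 4→0
`left, q` takes the values: (0, 4) → (1, 4) → (1, 3) → (2, 3) → (2, 2) → (3, 2) → (3, 1) → (4, 1) → (4, 0)

Answer: 4, 0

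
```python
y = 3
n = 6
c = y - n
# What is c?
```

Trace:
`y = 3` → y = 3
`n = 6` → n = 6
`c = y - n` → c = -3
So c = -3

Answer: -3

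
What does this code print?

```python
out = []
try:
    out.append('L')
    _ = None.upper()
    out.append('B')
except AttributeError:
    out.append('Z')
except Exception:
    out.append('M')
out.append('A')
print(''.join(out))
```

Execution trace: 'L' (try body) → 'Z' (except AttributeError) → 'A' (after the try/except). Output: LZA

Answer: LZA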